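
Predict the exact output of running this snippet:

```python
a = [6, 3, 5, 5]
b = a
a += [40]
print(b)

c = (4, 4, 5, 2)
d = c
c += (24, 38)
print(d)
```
[6, 3, 5, 5, 40]
(4, 4, 5, 2)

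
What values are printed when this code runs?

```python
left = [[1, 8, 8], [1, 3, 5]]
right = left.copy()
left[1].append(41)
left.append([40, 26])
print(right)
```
[[1, 8, 8], [1, 3, 5, 41]]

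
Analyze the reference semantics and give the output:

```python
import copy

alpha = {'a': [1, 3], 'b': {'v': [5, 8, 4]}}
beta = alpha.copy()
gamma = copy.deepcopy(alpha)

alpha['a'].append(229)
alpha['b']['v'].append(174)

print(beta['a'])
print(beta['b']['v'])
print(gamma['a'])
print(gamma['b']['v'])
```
[1, 3, 229]
[5, 8, 4, 174]
[1, 3]
[5, 8, 4]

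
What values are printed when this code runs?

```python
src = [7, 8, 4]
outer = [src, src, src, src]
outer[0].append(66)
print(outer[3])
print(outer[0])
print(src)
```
[7, 8, 4, 66]
[7, 8, 4, 66]
[7, 8, 4, 66]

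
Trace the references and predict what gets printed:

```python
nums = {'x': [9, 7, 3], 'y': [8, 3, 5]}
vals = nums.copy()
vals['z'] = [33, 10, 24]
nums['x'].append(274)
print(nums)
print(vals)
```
{'x': [9, 7, 3, 274], 'y': [8, 3, 5]}
{'x': [9, 7, 3, 274], 'y': [8, 3, 5], 'z': [33, 10, 24]}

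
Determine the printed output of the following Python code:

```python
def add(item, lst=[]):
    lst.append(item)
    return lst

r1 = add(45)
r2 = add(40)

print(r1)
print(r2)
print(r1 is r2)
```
[45, 40]
[45, 40]
True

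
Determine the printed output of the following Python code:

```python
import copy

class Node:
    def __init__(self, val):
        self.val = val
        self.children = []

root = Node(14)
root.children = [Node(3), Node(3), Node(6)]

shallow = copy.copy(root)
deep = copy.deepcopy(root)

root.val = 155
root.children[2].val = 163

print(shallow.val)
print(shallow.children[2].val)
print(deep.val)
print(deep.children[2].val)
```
14
163
14
6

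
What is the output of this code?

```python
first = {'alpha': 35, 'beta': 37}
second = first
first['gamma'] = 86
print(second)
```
{'alpha': 35, 'beta': 37, 'gamma': 86}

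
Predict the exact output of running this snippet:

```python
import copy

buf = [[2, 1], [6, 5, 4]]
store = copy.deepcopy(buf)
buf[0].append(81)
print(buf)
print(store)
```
[[2, 1, 81], [6, 5, 4]]
[[2, 1], [6, 5, 4]]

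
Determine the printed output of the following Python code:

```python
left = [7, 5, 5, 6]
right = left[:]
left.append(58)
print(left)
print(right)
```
[7, 5, 5, 6, 58]
[7, 5, 5, 6]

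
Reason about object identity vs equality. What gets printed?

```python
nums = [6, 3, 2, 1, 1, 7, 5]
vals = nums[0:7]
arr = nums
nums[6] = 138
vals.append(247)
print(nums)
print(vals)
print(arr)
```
[6, 3, 2, 1, 1, 7, 138]
[6, 3, 2, 1, 1, 7, 5, 247]
[6, 3, 2, 1, 1, 7, 138]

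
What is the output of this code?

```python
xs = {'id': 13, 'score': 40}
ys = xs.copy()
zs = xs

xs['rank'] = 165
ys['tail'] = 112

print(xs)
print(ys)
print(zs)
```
{'id': 13, 'score': 40, 'rank': 165}
{'id': 13, 'score': 40, 'tail': 112}
{'id': 13, 'score': 40, 'rank': 165}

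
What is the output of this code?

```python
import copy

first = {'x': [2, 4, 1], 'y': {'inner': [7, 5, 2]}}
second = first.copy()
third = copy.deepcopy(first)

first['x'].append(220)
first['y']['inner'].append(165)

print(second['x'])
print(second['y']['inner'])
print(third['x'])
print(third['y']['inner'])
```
[2, 4, 1, 220]
[7, 5, 2, 165]
[2, 4, 1]
[7, 5, 2]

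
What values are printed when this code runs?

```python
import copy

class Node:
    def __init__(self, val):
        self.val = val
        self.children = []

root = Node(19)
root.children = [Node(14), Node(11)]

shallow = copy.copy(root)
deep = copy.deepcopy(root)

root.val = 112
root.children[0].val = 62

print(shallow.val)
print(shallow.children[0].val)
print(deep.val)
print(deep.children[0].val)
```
19
62
19
14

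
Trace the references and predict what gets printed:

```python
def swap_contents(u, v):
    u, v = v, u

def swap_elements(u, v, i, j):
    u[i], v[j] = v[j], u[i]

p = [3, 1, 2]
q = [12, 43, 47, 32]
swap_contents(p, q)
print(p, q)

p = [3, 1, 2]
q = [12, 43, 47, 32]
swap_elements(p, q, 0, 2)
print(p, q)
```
[3, 1, 2] [12, 43, 47, 32]
[47, 1, 2] [12, 43, 3, 32]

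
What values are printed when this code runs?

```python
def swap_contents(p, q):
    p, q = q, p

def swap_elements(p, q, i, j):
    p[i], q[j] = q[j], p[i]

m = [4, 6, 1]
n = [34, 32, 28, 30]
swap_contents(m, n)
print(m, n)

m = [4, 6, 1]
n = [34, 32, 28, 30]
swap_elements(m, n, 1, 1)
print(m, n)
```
[4, 6, 1] [34, 32, 28, 30]
[4, 32, 1] [34, 6, 28, 30]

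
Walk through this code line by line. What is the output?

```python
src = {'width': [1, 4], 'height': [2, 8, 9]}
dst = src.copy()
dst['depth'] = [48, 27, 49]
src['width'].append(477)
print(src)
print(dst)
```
{'width': [1, 4, 477], 'height': [2, 8, 9]}
{'width': [1, 4, 477], 'height': [2, 8, 9], 'depth': [48, 27, 49]}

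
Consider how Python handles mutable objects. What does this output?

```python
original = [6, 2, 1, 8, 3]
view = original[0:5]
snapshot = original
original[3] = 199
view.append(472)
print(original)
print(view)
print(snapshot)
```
[6, 2, 1, 199, 3]
[6, 2, 1, 8, 3, 472]
[6, 2, 1, 199, 3]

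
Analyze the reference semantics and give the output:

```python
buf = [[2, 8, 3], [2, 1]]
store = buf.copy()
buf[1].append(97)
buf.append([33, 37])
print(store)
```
[[2, 8, 3], [2, 1, 97]]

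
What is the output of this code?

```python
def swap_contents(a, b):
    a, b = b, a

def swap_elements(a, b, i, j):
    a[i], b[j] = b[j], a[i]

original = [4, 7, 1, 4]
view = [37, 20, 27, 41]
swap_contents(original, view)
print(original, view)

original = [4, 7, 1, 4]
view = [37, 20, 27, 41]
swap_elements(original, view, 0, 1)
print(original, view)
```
[4, 7, 1, 4] [37, 20, 27, 41]
[20, 7, 1, 4] [37, 4, 27, 41]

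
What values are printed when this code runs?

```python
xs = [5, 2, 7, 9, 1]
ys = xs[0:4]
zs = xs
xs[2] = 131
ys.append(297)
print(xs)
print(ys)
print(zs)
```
[5, 2, 131, 9, 1]
[5, 2, 7, 9, 297]
[5, 2, 131, 9, 1]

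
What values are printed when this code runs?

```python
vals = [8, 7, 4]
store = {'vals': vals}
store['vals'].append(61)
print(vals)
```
[8, 7, 4, 61]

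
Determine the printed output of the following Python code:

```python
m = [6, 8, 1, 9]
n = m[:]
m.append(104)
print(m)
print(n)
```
[6, 8, 1, 9, 104]
[6, 8, 1, 9]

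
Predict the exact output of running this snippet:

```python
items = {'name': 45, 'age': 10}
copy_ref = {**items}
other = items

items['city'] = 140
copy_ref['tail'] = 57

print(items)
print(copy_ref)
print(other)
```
{'name': 45, 'age': 10, 'city': 140}
{'name': 45, 'age': 10, 'tail': 57}
{'name': 45, 'age': 10, 'city': 140}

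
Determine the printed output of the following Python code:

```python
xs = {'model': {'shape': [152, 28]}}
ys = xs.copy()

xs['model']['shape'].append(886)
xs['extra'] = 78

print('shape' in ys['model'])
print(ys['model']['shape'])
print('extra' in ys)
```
True
[152, 28, 886]
False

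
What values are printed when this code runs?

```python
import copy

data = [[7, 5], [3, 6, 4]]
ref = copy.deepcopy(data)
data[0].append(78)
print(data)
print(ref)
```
[[7, 5, 78], [3, 6, 4]]
[[7, 5], [3, 6, 4]]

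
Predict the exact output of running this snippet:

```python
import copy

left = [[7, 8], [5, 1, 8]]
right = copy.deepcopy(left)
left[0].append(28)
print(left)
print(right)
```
[[7, 8, 28], [5, 1, 8]]
[[7, 8], [5, 1, 8]]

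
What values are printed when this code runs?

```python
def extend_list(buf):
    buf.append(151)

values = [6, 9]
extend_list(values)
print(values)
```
[6, 9, 151]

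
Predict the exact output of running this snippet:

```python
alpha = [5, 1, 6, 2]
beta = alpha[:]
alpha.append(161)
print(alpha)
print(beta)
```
[5, 1, 6, 2, 161]
[5, 1, 6, 2]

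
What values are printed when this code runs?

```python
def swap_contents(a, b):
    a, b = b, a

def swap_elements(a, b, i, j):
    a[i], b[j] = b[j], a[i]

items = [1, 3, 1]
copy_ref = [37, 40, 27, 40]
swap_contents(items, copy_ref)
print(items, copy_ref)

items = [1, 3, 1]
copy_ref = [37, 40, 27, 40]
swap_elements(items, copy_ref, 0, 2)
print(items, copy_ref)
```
[1, 3, 1] [37, 40, 27, 40]
[27, 3, 1] [37, 40, 1, 40]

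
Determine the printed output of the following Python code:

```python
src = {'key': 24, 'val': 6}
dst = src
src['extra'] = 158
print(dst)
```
{'key': 24, 'val': 6, 'extra': 158}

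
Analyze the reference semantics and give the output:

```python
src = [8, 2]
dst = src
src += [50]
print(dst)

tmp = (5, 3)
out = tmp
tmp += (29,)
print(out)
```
[8, 2, 50]
(5, 3)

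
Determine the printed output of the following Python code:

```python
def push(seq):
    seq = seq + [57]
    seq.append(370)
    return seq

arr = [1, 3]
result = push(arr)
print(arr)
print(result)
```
[1, 3]
[1, 3, 57, 370]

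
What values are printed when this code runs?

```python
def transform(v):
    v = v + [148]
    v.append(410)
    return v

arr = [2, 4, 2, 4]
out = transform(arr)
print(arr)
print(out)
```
[2, 4, 2, 4]
[2, 4, 2, 4, 148, 410]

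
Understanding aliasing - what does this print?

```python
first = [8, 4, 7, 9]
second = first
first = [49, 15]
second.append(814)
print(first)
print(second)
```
[49, 15]
[8, 4, 7, 9, 814]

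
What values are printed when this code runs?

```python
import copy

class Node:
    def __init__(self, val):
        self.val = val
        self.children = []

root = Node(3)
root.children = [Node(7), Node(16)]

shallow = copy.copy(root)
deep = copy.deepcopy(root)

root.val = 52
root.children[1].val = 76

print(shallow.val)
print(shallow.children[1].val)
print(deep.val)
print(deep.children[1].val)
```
3
76
3
16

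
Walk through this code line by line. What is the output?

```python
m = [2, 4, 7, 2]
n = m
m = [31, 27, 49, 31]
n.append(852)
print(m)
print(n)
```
[31, 27, 49, 31]
[2, 4, 7, 2, 852]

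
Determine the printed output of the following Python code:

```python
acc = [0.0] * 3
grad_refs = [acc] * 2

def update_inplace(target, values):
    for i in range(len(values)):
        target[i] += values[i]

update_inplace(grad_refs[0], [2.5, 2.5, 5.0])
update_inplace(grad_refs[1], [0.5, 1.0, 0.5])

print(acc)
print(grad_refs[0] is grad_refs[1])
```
[3.0, 3.5, 5.5]
True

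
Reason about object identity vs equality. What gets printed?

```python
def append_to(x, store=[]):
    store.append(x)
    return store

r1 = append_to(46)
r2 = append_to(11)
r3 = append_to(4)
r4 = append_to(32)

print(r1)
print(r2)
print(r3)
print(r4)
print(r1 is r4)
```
[46, 11, 4, 32]
[46, 11, 4, 32]
[46, 11, 4, 32]
[46, 11, 4, 32]
True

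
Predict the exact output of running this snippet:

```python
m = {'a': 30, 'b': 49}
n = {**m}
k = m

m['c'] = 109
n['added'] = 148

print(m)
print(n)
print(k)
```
{'a': 30, 'b': 49, 'c': 109}
{'a': 30, 'b': 49, 'added': 148}
{'a': 30, 'b': 49, 'c': 109}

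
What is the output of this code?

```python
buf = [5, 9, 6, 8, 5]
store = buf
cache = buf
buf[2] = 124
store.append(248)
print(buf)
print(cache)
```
[5, 9, 124, 8, 5, 248]
[5, 9, 124, 8, 5, 248]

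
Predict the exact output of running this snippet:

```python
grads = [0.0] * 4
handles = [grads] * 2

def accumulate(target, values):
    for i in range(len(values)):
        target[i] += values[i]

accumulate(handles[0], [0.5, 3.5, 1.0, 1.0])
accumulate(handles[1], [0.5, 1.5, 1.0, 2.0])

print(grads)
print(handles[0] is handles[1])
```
[1.0, 5.0, 2.0, 3.0]
True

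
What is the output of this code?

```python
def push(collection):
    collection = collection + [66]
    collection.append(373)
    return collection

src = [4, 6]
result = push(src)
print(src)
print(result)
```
[4, 6]
[4, 6, 66, 373]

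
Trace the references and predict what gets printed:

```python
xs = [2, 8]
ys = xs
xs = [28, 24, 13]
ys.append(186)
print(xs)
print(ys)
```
[28, 24, 13]
[2, 8, 186]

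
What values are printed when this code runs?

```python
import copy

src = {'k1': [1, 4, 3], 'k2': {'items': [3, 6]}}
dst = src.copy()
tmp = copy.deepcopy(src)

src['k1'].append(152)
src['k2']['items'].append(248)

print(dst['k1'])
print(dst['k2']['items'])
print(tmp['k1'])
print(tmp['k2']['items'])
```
[1, 4, 3, 152]
[3, 6, 248]
[1, 4, 3]
[3, 6]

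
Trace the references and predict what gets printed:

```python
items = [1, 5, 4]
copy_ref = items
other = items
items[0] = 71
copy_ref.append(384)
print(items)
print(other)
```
[71, 5, 4, 384]
[71, 5, 4, 384]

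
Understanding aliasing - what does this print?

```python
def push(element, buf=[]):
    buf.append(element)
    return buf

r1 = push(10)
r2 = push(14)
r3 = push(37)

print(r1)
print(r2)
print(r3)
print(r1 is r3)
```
[10, 14, 37]
[10, 14, 37]
[10, 14, 37]
True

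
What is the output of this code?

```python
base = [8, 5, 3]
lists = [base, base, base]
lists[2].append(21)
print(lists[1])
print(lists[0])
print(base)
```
[8, 5, 3, 21]
[8, 5, 3, 21]
[8, 5, 3, 21]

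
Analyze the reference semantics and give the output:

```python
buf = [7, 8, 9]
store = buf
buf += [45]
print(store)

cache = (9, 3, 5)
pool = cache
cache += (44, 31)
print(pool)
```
[7, 8, 9, 45]
(9, 3, 5)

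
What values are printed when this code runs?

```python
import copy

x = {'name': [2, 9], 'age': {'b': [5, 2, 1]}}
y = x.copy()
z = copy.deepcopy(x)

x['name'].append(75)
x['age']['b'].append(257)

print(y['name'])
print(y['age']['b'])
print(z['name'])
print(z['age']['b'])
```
[2, 9, 75]
[5, 2, 1, 257]
[2, 9]
[5, 2, 1]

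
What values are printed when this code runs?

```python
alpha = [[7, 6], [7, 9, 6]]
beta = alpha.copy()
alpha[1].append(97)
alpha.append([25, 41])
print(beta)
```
[[7, 6], [7, 9, 6, 97]]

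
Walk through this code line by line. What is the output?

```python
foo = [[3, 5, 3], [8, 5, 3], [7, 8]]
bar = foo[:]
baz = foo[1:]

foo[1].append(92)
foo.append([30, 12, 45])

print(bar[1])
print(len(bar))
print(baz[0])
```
[8, 5, 3, 92]
3
[8, 5, 3, 92]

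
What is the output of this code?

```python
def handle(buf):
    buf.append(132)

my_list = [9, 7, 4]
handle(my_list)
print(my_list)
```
[9, 7, 4, 132]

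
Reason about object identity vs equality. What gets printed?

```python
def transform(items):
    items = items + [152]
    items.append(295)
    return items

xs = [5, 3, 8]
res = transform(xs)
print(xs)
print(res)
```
[5, 3, 8]
[5, 3, 8, 152, 295]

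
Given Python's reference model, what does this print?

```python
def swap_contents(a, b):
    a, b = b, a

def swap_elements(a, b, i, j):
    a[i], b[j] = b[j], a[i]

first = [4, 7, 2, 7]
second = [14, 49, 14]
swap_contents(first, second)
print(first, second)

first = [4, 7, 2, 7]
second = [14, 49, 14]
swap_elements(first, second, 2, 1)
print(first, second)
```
[4, 7, 2, 7] [14, 49, 14]
[4, 7, 49, 7] [14, 2, 14]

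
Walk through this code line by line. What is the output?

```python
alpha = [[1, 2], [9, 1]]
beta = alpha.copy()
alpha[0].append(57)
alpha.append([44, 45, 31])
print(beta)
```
[[1, 2, 57], [9, 1]]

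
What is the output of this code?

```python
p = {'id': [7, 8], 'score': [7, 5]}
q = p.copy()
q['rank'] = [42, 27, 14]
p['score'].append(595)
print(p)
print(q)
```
{'id': [7, 8], 'score': [7, 5, 595]}
{'id': [7, 8], 'score': [7, 5, 595], 'rank': [42, 27, 14]}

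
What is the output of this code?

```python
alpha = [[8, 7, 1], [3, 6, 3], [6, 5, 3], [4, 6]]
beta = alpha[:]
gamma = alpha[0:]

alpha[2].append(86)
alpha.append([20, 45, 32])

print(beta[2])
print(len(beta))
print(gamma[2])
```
[6, 5, 3, 86]
4
[6, 5, 3, 86]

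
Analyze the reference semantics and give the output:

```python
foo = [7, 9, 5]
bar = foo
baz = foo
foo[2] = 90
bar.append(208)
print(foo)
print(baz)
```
[7, 9, 90, 208]
[7, 9, 90, 208]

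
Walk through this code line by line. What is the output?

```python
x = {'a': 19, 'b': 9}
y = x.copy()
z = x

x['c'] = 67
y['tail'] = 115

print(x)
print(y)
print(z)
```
{'a': 19, 'b': 9, 'c': 67}
{'a': 19, 'b': 9, 'tail': 115}
{'a': 19, 'b': 9, 'c': 67}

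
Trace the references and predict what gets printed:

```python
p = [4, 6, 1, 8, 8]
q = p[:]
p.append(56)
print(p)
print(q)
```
[4, 6, 1, 8, 8, 56]
[4, 6, 1, 8, 8]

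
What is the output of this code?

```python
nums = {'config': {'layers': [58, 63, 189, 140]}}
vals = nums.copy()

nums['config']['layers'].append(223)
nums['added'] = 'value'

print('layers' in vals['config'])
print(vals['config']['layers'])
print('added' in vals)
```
True
[58, 63, 189, 140, 223]
False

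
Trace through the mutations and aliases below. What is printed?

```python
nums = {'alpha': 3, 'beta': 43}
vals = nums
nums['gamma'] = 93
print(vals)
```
{'alpha': 3, 'beta': 43, 'gamma': 93}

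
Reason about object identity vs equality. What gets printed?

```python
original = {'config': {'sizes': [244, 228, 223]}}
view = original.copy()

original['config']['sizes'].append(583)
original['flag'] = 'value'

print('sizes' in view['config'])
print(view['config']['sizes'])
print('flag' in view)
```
True
[244, 228, 223, 583]
False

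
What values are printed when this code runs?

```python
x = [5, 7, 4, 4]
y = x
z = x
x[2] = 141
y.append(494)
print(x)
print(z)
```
[5, 7, 141, 4, 494]
[5, 7, 141, 4, 494]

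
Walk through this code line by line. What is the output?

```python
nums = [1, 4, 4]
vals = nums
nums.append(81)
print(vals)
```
[1, 4, 4, 81]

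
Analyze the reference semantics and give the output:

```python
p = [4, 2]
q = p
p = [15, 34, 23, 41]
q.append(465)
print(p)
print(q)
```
[15, 34, 23, 41]
[4, 2, 465]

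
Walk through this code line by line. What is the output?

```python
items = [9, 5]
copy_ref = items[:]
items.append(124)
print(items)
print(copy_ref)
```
[9, 5, 124]
[9, 5]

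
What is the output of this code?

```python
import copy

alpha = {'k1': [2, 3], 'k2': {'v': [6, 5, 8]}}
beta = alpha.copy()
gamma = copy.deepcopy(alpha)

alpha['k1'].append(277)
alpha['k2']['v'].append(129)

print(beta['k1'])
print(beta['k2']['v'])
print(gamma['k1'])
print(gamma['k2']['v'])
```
[2, 3, 277]
[6, 5, 8, 129]
[2, 3]
[6, 5, 8]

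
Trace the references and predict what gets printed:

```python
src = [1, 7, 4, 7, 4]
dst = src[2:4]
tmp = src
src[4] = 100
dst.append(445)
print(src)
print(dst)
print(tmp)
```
[1, 7, 4, 7, 100]
[4, 7, 445]
[1, 7, 4, 7, 100]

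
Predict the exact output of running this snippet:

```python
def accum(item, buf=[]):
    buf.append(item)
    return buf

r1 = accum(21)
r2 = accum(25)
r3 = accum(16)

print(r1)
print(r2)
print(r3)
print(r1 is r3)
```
[21, 25, 16]
[21, 25, 16]
[21, 25, 16]
True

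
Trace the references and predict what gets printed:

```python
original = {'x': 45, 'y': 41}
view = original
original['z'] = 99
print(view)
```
{'x': 45, 'y': 41, 'z': 99}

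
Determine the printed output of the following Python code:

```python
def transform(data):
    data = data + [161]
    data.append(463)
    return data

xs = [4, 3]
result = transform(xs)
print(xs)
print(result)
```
[4, 3]
[4, 3, 161, 463]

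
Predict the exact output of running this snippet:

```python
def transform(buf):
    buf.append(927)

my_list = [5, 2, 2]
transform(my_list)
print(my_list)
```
[5, 2, 2, 927]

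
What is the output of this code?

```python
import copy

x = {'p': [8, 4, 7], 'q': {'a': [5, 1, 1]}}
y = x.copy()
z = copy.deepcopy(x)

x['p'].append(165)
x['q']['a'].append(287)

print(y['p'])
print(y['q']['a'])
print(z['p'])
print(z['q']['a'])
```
[8, 4, 7, 165]
[5, 1, 1, 287]
[8, 4, 7]
[5, 1, 1]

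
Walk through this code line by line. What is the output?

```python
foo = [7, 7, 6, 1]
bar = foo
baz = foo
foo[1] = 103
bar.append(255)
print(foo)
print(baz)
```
[7, 103, 6, 1, 255]
[7, 103, 6, 1, 255]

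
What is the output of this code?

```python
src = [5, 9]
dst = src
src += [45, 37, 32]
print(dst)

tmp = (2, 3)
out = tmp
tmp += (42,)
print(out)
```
[5, 9, 45, 37, 32]
(2, 3)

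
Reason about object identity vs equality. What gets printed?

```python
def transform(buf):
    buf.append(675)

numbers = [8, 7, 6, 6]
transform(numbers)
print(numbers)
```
[8, 7, 6, 6, 675]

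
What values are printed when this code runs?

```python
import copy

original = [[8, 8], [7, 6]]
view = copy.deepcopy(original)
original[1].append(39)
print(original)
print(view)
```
[[8, 8], [7, 6, 39]]
[[8, 8], [7, 6]]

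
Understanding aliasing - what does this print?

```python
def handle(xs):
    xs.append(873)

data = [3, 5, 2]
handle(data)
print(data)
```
[3, 5, 2, 873]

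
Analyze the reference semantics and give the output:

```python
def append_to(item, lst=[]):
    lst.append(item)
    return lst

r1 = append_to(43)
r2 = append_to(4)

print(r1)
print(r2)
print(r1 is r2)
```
[43, 4]
[43, 4]
True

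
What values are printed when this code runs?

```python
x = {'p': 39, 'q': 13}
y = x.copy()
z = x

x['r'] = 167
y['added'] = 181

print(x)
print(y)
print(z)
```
{'p': 39, 'q': 13, 'r': 167}
{'p': 39, 'q': 13, 'added': 181}
{'p': 39, 'q': 13, 'r': 167}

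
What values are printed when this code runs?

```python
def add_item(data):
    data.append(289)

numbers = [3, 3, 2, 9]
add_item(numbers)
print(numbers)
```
[3, 3, 2, 9, 289]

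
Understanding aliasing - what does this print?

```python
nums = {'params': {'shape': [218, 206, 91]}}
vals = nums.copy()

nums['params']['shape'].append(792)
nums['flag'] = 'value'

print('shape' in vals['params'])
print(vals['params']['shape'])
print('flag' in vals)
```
True
[218, 206, 91, 792]
False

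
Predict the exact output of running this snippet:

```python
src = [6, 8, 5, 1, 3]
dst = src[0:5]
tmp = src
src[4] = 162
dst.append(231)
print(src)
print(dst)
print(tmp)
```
[6, 8, 5, 1, 162]
[6, 8, 5, 1, 3, 231]
[6, 8, 5, 1, 162]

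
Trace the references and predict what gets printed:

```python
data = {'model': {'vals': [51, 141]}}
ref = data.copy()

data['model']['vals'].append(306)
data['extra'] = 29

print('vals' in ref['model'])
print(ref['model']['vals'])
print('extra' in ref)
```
True
[51, 141, 306]
False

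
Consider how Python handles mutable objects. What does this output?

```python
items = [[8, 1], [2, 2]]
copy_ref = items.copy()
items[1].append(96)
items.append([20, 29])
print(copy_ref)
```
[[8, 1], [2, 2, 96]]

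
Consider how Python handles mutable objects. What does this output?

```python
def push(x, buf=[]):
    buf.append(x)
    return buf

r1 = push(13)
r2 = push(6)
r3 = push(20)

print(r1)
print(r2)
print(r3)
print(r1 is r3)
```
[13, 6, 20]
[13, 6, 20]
[13, 6, 20]
True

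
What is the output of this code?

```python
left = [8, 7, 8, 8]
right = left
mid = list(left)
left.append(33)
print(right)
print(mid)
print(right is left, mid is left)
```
[8, 7, 8, 8, 33]
[8, 7, 8, 8]
True False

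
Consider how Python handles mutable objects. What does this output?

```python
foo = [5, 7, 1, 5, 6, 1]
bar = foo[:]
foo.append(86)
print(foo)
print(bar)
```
[5, 7, 1, 5, 6, 1, 86]
[5, 7, 1, 5, 6, 1]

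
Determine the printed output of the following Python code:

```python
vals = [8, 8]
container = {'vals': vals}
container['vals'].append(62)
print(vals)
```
[8, 8, 62]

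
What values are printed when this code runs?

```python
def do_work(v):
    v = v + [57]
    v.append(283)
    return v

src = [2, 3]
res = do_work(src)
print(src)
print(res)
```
[2, 3]
[2, 3, 57, 283]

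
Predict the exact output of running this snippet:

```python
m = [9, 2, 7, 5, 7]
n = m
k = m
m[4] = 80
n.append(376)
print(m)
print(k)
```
[9, 2, 7, 5, 80, 376]
[9, 2, 7, 5, 80, 376]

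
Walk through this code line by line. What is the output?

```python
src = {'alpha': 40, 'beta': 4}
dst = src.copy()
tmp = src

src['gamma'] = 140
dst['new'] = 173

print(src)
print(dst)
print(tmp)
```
{'alpha': 40, 'beta': 4, 'gamma': 140}
{'alpha': 40, 'beta': 4, 'new': 173}
{'alpha': 40, 'beta': 4, 'gamma': 140}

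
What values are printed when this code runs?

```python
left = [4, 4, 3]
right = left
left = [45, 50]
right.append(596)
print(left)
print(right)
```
[45, 50]
[4, 4, 3, 596]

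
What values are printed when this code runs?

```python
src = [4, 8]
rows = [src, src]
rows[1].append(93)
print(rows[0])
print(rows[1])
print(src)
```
[4, 8, 93]
[4, 8, 93]
[4, 8, 93]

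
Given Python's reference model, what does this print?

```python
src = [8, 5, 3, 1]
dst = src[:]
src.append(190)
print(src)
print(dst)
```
[8, 5, 3, 1, 190]
[8, 5, 3, 1]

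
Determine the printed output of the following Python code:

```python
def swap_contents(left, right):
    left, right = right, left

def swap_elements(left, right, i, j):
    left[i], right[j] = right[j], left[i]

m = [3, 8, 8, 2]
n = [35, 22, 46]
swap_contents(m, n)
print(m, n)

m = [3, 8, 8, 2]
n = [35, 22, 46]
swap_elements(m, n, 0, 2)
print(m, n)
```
[3, 8, 8, 2] [35, 22, 46]
[46, 8, 8, 2] [35, 22, 3]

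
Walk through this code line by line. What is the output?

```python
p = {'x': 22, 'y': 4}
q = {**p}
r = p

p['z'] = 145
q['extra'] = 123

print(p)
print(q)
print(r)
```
{'x': 22, 'y': 4, 'z': 145}
{'x': 22, 'y': 4, 'extra': 123}
{'x': 22, 'y': 4, 'z': 145}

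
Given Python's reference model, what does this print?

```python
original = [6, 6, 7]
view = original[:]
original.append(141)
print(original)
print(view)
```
[6, 6, 7, 141]
[6, 6, 7]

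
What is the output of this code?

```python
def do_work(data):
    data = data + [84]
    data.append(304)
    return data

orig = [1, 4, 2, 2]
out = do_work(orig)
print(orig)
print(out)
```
[1, 4, 2, 2]
[1, 4, 2, 2, 84, 304]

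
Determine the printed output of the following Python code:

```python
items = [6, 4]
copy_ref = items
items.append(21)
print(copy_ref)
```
[6, 4, 21]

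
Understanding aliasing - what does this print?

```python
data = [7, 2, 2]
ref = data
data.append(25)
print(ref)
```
[7, 2, 2, 25]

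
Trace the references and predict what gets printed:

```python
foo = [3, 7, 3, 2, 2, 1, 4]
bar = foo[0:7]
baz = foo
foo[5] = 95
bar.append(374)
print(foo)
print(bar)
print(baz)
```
[3, 7, 3, 2, 2, 95, 4]
[3, 7, 3, 2, 2, 1, 4, 374]
[3, 7, 3, 2, 2, 95, 4]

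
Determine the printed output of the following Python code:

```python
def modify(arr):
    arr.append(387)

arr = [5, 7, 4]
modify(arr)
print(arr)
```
[5, 7, 4, 387]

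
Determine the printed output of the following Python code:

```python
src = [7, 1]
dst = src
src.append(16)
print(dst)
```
[7, 1, 16]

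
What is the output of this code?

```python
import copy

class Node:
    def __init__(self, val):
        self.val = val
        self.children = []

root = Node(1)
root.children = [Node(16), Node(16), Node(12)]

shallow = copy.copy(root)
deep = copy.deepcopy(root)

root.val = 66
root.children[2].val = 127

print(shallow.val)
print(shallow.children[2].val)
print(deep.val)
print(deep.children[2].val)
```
1
127
1
12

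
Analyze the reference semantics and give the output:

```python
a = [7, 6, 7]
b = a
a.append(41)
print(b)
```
[7, 6, 7, 41]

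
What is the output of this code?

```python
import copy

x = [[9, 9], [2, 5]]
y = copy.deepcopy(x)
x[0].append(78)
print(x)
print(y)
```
[[9, 9, 78], [2, 5]]
[[9, 9], [2, 5]]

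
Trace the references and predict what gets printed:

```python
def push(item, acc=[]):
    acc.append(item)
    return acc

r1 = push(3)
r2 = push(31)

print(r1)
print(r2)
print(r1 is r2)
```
[3, 31]
[3, 31]
True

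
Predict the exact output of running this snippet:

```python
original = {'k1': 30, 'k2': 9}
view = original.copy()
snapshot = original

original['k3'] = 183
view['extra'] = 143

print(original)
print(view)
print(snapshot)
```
{'k1': 30, 'k2': 9, 'k3': 183}
{'k1': 30, 'k2': 9, 'extra': 143}
{'k1': 30, 'k2': 9, 'k3': 183}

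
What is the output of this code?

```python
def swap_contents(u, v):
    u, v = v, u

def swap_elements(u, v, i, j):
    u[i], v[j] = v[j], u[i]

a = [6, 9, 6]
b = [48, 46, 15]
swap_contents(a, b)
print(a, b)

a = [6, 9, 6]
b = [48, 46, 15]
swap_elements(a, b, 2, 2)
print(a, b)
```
[6, 9, 6] [48, 46, 15]
[6, 9, 15] [48, 46, 6]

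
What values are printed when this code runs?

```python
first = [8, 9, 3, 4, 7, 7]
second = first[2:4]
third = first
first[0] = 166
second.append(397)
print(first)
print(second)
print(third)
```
[166, 9, 3, 4, 7, 7]
[3, 4, 397]
[166, 9, 3, 4, 7, 7]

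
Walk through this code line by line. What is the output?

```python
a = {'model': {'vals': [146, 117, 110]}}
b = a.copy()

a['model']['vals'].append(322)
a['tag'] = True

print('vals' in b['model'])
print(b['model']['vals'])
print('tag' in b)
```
True
[146, 117, 110, 322]
False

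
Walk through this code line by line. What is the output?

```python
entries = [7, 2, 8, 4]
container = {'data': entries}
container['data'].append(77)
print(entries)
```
[7, 2, 8, 4, 77]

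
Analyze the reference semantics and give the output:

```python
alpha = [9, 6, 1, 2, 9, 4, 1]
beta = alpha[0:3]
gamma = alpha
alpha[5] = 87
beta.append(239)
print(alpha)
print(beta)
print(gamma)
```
[9, 6, 1, 2, 9, 87, 1]
[9, 6, 1, 239]
[9, 6, 1, 2, 9, 87, 1]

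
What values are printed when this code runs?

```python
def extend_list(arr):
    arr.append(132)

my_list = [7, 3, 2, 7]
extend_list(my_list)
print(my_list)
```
[7, 3, 2, 7, 132]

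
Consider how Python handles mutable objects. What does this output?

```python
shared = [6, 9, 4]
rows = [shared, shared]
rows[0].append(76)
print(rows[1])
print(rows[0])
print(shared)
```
[6, 9, 4, 76]
[6, 9, 4, 76]
[6, 9, 4, 76]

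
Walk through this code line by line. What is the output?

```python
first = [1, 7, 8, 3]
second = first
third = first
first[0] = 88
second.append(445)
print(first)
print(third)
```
[88, 7, 8, 3, 445]
[88, 7, 8, 3, 445]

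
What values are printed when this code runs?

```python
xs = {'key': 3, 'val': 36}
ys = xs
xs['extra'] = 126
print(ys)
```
{'key': 3, 'val': 36, 'extra': 126}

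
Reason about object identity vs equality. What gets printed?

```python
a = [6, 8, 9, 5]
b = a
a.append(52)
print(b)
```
[6, 8, 9, 5, 52]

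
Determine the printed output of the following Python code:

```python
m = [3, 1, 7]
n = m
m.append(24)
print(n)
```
[3, 1, 7, 24]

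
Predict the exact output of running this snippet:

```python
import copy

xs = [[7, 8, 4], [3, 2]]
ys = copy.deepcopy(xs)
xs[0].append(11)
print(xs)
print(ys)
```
[[7, 8, 4, 11], [3, 2]]
[[7, 8, 4], [3, 2]]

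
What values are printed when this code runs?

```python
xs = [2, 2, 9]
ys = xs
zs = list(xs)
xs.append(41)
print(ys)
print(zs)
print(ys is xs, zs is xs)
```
[2, 2, 9, 41]
[2, 2, 9]
True False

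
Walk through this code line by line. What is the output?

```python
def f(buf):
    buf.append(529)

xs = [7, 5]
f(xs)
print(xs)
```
[7, 5, 529]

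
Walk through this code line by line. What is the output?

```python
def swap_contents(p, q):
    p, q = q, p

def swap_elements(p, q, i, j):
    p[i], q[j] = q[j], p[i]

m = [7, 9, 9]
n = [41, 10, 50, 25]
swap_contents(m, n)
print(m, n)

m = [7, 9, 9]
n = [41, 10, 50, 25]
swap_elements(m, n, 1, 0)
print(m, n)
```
[7, 9, 9] [41, 10, 50, 25]
[7, 41, 9] [9, 10, 50, 25]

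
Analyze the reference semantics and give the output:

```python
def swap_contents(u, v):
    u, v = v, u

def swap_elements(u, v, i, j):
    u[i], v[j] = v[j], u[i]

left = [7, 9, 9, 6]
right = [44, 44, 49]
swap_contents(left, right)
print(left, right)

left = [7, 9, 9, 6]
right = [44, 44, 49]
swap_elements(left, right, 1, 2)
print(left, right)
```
[7, 9, 9, 6] [44, 44, 49]
[7, 49, 9, 6] [44, 44, 9]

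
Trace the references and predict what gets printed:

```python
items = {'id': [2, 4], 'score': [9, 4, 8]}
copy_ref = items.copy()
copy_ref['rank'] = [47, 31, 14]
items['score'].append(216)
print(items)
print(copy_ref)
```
{'id': [2, 4], 'score': [9, 4, 8, 216]}
{'id': [2, 4], 'score': [9, 4, 8, 216], 'rank': [47, 31, 14]}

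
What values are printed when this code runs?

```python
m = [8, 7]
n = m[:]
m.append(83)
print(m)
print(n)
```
[8, 7, 83]
[8, 7]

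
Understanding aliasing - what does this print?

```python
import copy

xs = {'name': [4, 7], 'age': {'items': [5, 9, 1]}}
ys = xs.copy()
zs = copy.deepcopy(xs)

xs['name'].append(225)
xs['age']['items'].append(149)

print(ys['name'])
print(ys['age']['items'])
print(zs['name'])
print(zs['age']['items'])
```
[4, 7, 225]
[5, 9, 1, 149]
[4, 7]
[5, 9, 1]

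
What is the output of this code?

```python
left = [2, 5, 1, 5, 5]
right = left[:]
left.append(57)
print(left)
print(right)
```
[2, 5, 1, 5, 5, 57]
[2, 5, 1, 5, 5]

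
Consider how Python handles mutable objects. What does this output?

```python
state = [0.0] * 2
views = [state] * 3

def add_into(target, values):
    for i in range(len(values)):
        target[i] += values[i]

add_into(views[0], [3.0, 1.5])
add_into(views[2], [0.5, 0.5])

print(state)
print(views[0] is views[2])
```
[3.5, 2.0]
True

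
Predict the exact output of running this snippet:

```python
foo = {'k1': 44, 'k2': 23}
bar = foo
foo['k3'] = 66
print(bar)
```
{'k1': 44, 'k2': 23, 'k3': 66}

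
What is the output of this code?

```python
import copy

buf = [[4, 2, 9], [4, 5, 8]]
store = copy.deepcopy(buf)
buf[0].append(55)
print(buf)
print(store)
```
[[4, 2, 9, 55], [4, 5, 8]]
[[4, 2, 9], [4, 5, 8]]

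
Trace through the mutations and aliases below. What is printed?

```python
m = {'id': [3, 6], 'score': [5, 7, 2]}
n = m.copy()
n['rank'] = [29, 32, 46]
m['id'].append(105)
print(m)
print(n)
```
{'id': [3, 6, 105], 'score': [5, 7, 2]}
{'id': [3, 6, 105], 'score': [5, 7, 2], 'rank': [29, 32, 46]}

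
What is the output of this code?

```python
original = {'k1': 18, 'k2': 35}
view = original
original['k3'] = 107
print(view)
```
{'k1': 18, 'k2': 35, 'k3': 107}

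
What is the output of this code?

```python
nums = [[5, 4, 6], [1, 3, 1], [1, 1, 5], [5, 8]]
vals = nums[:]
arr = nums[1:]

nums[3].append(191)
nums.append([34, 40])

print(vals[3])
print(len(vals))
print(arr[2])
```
[5, 8, 191]
4
[5, 8, 191]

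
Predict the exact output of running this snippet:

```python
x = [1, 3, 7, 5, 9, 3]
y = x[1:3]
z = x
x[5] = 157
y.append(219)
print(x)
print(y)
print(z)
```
[1, 3, 7, 5, 9, 157]
[3, 7, 219]
[1, 3, 7, 5, 9, 157]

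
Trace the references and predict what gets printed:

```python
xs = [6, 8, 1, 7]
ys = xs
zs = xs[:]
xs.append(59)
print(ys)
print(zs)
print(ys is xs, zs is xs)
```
[6, 8, 1, 7, 59]
[6, 8, 1, 7]
True False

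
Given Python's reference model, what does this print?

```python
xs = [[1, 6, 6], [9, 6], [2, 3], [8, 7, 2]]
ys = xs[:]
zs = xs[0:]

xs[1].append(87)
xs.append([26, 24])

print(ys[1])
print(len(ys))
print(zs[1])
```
[9, 6, 87]
4
[9, 6, 87]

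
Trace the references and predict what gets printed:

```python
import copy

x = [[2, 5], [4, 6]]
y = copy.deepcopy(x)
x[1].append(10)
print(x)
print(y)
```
[[2, 5], [4, 6, 10]]
[[2, 5], [4, 6]]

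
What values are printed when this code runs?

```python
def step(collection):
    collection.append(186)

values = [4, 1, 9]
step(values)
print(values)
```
[4, 1, 9, 186]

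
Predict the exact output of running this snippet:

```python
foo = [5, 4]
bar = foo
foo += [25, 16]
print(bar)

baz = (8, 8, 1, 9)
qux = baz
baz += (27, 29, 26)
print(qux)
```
[5, 4, 25, 16]
(8, 8, 1, 9)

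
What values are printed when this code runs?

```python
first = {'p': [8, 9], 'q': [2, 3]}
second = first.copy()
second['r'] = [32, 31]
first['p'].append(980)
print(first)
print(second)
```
{'p': [8, 9, 980], 'q': [2, 3]}
{'p': [8, 9, 980], 'q': [2, 3], 'r': [32, 31]}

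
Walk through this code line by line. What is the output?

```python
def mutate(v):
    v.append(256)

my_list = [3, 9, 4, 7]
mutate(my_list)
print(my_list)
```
[3, 9, 4, 7, 256]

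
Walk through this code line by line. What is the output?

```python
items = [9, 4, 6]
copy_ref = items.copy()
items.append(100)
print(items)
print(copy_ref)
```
[9, 4, 6, 100]
[9, 4, 6]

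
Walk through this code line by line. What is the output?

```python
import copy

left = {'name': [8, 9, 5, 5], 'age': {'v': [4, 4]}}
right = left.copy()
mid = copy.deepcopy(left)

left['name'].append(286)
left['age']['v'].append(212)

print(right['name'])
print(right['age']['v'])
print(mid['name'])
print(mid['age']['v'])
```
[8, 9, 5, 5, 286]
[4, 4, 212]
[8, 9, 5, 5]
[4, 4]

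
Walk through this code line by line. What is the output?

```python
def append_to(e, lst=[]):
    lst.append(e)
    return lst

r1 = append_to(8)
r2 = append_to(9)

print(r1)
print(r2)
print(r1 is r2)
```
[8, 9]
[8, 9]
True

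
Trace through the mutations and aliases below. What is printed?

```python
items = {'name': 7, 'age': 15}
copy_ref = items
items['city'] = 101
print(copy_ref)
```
{'name': 7, 'age': 15, 'city': 101}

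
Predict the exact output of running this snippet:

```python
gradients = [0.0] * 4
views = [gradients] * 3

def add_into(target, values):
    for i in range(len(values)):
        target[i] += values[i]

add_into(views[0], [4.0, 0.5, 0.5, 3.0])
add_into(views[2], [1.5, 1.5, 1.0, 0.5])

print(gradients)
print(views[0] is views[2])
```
[5.5, 2.0, 1.5, 3.5]
True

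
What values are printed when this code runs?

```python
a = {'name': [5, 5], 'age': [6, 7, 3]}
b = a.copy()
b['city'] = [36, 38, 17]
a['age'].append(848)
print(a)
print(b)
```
{'name': [5, 5], 'age': [6, 7, 3, 848]}
{'name': [5, 5], 'age': [6, 7, 3, 848], 'city': [36, 38, 17]}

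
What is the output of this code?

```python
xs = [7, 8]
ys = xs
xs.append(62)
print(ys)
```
[7, 8, 62]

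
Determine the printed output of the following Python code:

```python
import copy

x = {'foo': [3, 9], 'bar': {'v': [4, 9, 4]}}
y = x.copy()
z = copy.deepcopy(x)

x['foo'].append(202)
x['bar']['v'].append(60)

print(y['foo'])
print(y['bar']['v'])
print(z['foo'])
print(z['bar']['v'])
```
[3, 9, 202]
[4, 9, 4, 60]
[3, 9]
[4, 9, 4]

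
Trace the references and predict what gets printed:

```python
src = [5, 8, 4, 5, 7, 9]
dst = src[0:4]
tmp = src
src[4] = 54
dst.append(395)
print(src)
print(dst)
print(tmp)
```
[5, 8, 4, 5, 54, 9]
[5, 8, 4, 5, 395]
[5, 8, 4, 5, 54, 9]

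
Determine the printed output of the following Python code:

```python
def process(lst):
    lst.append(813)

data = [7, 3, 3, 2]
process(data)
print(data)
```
[7, 3, 3, 2, 813]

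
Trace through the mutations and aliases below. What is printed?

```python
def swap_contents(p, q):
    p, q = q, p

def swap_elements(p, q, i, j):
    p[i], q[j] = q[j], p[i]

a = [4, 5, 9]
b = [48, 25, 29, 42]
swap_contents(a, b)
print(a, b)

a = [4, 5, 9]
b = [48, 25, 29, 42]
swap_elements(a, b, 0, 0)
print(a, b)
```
[4, 5, 9] [48, 25, 29, 42]
[48, 5, 9] [4, 25, 29, 42]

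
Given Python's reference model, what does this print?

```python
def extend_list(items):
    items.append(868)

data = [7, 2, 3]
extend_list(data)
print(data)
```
[7, 2, 3, 868]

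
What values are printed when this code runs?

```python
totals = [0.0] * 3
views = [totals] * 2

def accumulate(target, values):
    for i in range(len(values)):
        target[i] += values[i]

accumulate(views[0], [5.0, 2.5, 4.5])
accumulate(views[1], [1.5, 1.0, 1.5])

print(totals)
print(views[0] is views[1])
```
[6.5, 3.5, 6.0]
True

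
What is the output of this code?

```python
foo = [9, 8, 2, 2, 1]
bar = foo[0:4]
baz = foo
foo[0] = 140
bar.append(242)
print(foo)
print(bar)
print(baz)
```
[140, 8, 2, 2, 1]
[9, 8, 2, 2, 242]
[140, 8, 2, 2, 1]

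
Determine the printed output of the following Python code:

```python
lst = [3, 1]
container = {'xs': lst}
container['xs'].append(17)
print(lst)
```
[3, 1, 17]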